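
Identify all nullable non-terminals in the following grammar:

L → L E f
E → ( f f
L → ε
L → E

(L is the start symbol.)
A non-terminal is nullable if it can derive ε (the empty string): either it has an ε-production, or it has a production whose right-hand side consists entirely of nullable non-terminals.

ε-productions: L → ε
So L is immediately nullable.
No further non-terminal can be added: every production for the remaining non-terminals contains a terminal or a non-nullable non-terminal.
Nullable = { 'L' }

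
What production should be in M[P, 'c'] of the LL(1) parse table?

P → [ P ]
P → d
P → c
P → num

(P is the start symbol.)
To find M[P, 'c'], we find productions for P where 'c' is in the predict set (PREDICT(N → α) = (FIRST(α) \ {ε}) ∪ (FOLLOW(N) if α ⇒* ε)).

P → [ P ]: PREDICT = { '[' }
P → d: PREDICT = { 'd' }
P → c: PREDICT = { 'c' }
  'c' is in predict set, so this production goes in M[P, 'c']
P → num: PREDICT = { 'num' }

M[P, 'c'] = P → c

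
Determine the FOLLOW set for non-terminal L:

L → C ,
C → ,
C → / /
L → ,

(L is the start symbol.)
{ $ }

To compute FOLLOW(L), find every occurrence of L on a right-hand side N → α L β: add FIRST(β) \ {ε}, and if β is empty or nullable also add FOLLOW(N). Iterate to a fixed point.

L is the start symbol, so $ ∈ FOLLOW(L).
L does not occur on any right-hand side.

Taking the union: FOLLOW(L) = { $ }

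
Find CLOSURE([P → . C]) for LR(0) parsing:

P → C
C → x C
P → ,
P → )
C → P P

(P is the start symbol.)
Start with: [P → . C]
  [P → . C] has the dot before C: add [C → . x C], [C → . P P]
  [C → . P P] has the dot before P: add [P → . ,], [P → . )]
No further items can be added.

CLOSURE = { [C → . P P], [C → . x C], [P → . )], [P → . ,], [P → . C] }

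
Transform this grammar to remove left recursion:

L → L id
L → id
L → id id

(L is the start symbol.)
L is directly left-recursive. The standard transformation for
  A → A α₁ | ... | A α_m | β₁ | ... | β_n
is
  A  → β₁ A' | ... | β_n A'
  A' → α₁ A' | ... | α_m A' | ε

L → id becomes L → id L'
L → id id becomes L → id id L'
L → L id becomes L' → id L'
Add L' → ε

Resulting grammar:
L → id L'
L → id id L'
L' → id L'
L' → ε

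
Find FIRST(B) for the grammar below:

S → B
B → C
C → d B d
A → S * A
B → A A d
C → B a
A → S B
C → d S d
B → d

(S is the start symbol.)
FIRST sets of the other non-terminals involved (by the same procedure, iterated to a fixed point):
  FIRST(C) = { 'd' }
  FIRST(A) = { 'd' }

From B → C:
  - C is a non-terminal: add FIRST(C) \ {ε} = { 'd' }
    C is not nullable, so stop
From B → A A d:
  - A is a non-terminal: add FIRST(A) \ {ε} = { 'd' }
    A is not nullable, so stop
From B → d:
  - d is a terminal: add 'd' and stop

Collecting: FIRST(B) = { 'd' }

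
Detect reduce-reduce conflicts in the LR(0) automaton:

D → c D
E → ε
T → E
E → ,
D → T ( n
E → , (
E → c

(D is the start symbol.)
Yes — I5: [E → .] vs [E → c .]

A reduce-reduce conflict occurs when an LR(0) state has two complete items [A → α .] and [B → β .] — both call for a reduction, and with no lookahead the parser cannot choose between them.

Augment with D' → D and build the canonical LR(0) collection (I0 = CLOSURE({[D' → . D]}), then GOTO on every symbol after a dot until no new states appear). It has 10 states:
  I0: { [D → . T ( n], [D → . c D], [D' → . D], [E → . , (], [E → . ,], [E → . c], [E → .], [T → . E] }  — shift, reduce
  I1: { [E → , . (], [E → , .] }  — shift, reduce
  I2: { [D' → D .] }  — accept
  I3: { [T → E .] }  — reduce
  I4: { [D → T . ( n] }  — shift
  I5: { [D → . T ( n], [D → . c D], [D → c . D], [E → . , (], [E → . ,], [E → . c], [E → .], [E → c .], [T → . E] }  — shift, 2 reduces
  I6: { [D → c D .] }  — reduce
  I7: { [D → T ( . n] }  — shift
  I8: { [D → T ( n .] }  — reduce
  I9: { [E → , ( .] }  — reduce

I5 contains complete items [E → .], [E → c .] — reduce-reduce conflict.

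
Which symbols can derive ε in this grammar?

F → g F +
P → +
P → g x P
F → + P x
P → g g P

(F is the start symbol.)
There are no ε-productions, so no non-terminal can derive ε.
No non-terminals are nullable.

Answer: None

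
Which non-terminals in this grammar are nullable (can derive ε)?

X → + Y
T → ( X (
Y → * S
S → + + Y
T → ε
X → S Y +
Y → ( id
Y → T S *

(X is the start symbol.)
A non-terminal is nullable if it can derive ε (the empty string): either it has an ε-production, or it has a production whose right-hand side consists entirely of nullable non-terminals.

ε-productions: T → ε
So T is immediately nullable.
No further non-terminal can be added: every production for the remaining non-terminals contains a terminal or a non-nullable non-terminal.
Nullable = { 'T' }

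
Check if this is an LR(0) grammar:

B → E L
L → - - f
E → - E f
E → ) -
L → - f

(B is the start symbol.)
Yes, the grammar is LR(0)

A grammar is LR(0) if no state in the canonical LR(0) collection has:
  - both a shift item (dot before a terminal) and a complete item (shift-reduce conflict), or
  - two or more complete items (reduce-reduce conflict; the accept item [B' → B .] counts as a complete item here).

Augment with B' → B and build the canonical LR(0) collection (I0 = CLOSURE({[B' → . B]}), then GOTO on every symbol after a dot until no new states appear). It has 13 states:
  I0: { [B → . E L], [B' → . B], [E → . ) -], [E → . - E f] }  — shift
  I1: { [E → ) . -] }  — shift
  I2: { [E → - . E f], [E → . ) -], [E → . - E f] }  — shift
  I3: { [B' → B .] }  — accept
  I4: { [B → E . L], [L → . - - f], [L → . - f] }  — shift
  I5: { [L → - . - f], [L → - . f] }  — shift
  I6: { [B → E L .] }  — reduce
  I7: { [L → - - . f] }  — shift
  I8: { [L → - f .] }  — reduce
  I9: { [L → - - f .] }  — reduce
  I10: { [E → - E . f] }  — shift
  I11: { [E → - E f .] }  — reduce
  I12: { [E → ) - .] }  — reduce

Every state is either a pure shift/goto state or contains exactly one complete item and nothing to shift — no conflicts. The grammar is LR(0).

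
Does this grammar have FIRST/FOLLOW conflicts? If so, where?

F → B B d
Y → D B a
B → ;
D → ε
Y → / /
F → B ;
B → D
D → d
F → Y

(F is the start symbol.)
Yes. B → ';' with FOLLOW(B) on { ';' }; D → d with FOLLOW(D) on { 'd' }

Nullable non-terminals: B, D.
FIRST sets used below: FIRST(D) = { 'd', ε }

B: nullable alternative(s) B → D; FOLLOW(B) = { ';', 'a', 'd' }
  B → ;: FIRST \ {ε} = { ';' } — overlaps FOLLOW(B) on { ';' }: CONFLICT
  B → D: FIRST \ {ε} = { 'd' } — this is the only nullable alternative, skip

D: nullable alternative(s) D → ε; FOLLOW(D) = { ';', 'a', 'd' }
  D → ε: FIRST \ {ε} = { } — this is the only nullable alternative, skip
  D → d: FIRST \ {ε} = { 'd' } — overlaps FOLLOW(D) on { 'd' }: CONFLICT

F, Y have no nullable alternative, so no FIRST/FOLLOW check is needed there.

So the grammar has 2 FIRST/FOLLOW conflicts (marked CONFLICT above).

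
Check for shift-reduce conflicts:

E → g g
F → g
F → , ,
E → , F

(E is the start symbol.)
Augment with E' → E and build the canonical LR(0) collection (I0 = CLOSURE({[E' → . E]}), then GOTO on every symbol after a dot until no new states appear). It has 9 states:
  I0: { [E → . , F], [E → . g g], [E' → . E] }  — shift
  I1: { [E → , . F], [F → . , ,], [F → . g] }  — shift
  I2: { [E' → E .] }  — accept
  I3: { [E → g . g] }  — shift
  I4: { [E → g g .] }  — reduce
  I5: { [F → , . ,] }  — shift
  I6: { [E → , F .] }  — reduce
  I7: { [F → g .] }  — reduce
  I8: { [F → , , .] }  — reduce

No state contains both a complete item and a shift item.

Answer: No shift-reduce conflicts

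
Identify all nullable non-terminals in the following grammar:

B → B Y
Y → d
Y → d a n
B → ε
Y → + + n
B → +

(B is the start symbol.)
ε-productions: B → ε
So B is immediately nullable.
No further non-terminal can be added: every production for the remaining non-terminals contains a terminal or a non-nullable non-terminal.
Nullable = { 'B' }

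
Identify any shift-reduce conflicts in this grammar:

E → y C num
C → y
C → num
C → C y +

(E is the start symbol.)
A shift-reduce conflict occurs when an LR(0) state has both:
  - a complete (reduce) item [A → α .] (dot at the end), and
  - a shift item [B → β . c γ] (dot before a terminal).

Augment with E' → E and build the canonical LR(0) collection (I0 = CLOSURE({[E' → . E]}), then GOTO on every symbol after a dot until no new states appear). It has 9 states:
  I0: { [E → . y C num], [E' → . E] }  — shift
  I1: { [E' → E .] }  — accept
  I2: { [C → . C y +], [C → . num], [C → . y], [E → y . C num] }  — shift
  I3: { [C → C . y +], [E → y C . num] }  — shift
  I4: { [C → num .] }  — reduce
  I5: { [C → y .] }  — reduce
  I6: { [E → y C num .] }  — reduce
  I7: { [C → C y . +] }  — shift
  I8: { [C → C y + .] }  — reduce

No state contains both a complete item and a shift item.

Answer: No shift-reduce conflicts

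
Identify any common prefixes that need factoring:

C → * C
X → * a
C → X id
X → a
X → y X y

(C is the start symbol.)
Left-factoring is needed when two productions for the same non-terminal
share a common prefix on the right-hand side.

Productions for C:
  C → * C
  C → X id
Productions for X:
  X → * a
  X → a
  X → y X y

No common prefixes found.

Answer: No, left-factoring is not needed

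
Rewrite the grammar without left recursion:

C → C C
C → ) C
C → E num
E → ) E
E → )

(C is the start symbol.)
C is directly left-recursive. The standard transformation for
  A → A α₁ | ... | A α_m | β₁ | ... | β_n
is
  A  → β₁ A' | ... | β_n A'
  A' → α₁ A' | ... | α_m A' | ε

C → ) C becomes C → ) C C'
C → E num becomes C → E num C'
C → C C becomes C' → C C'
Add C' → ε

Productions for other non-terminals are unchanged:
  E → ) E
  E → )

Resulting grammar:
C → ) C C'
C → E num C'
C' → C C'
C' → ε
E → ) E
E → )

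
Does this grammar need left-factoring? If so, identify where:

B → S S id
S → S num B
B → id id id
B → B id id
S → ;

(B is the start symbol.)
Left-factoring is needed when two productions for the same non-terminal
share a common prefix on the right-hand side.

Productions for B:
  B → S S id
  B → id id id
  B → B id id
Productions for S:
  S → S num B
  S → ;

No common prefixes found.

Answer: No, left-factoring is not needed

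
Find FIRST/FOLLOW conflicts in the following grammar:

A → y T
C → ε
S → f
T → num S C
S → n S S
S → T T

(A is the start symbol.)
No FIRST/FOLLOW conflicts.

Nullable non-terminals: C.
C has a nullable alternative but only one production, so nothing to check.

A, S, T have no nullable alternative, so no FIRST/FOLLOW check is needed there.

No FIRST/FOLLOW conflicts found.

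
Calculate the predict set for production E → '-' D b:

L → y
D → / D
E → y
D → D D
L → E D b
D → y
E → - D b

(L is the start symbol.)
PREDICT(E → '-' D b) = (FIRST(RHS) \ {ε}) ∪ (FOLLOW(E) if ε ∈ FIRST(RHS), i.e. RHS ⇒* ε)
FIRST('-' D b) = { '-' }
ε ∉ FIRST('-' D b), so FOLLOW(E) is not added.
PREDICT(E → '-' D b) = { '-' }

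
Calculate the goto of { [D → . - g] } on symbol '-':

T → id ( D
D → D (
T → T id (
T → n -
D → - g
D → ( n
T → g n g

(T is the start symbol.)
GOTO(I, '-') = CLOSURE({ [A → αX.β] : [A → α.Xβ] ∈ I, X = '-' })

Items with dot before '-', with the dot advanced:
  [D → . - g] → [D → - . g]
Closure adds nothing (no advanced item has the dot before a non-terminal).

GOTO = { [D → - . g] }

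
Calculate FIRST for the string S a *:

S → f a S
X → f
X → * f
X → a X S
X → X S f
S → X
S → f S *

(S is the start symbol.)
FIRST sets of the non-terminals involved (from the grammar, by fixed-point iteration):
  FIRST(S) = { '*', 'a', 'f' }

To compute FIRST(S a *), process the symbols left to right:
Symbol S is a non-terminal. Add FIRST(S) \ {ε} = { '*', 'a', 'f' }
S is not nullable (ε ∉ FIRST(S)), so stop here.
FIRST(S a *) = { '*', 'a', 'f' }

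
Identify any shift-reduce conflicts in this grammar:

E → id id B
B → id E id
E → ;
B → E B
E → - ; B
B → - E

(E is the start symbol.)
Yes — I15: [B → id E id .] vs [E → . - ; B]; I17: [E → ; .] vs [B → . - E]

A shift-reduce conflict occurs when an LR(0) state has both:
  - a complete (reduce) item [A → α .] (dot at the end), and
  - a shift item [B → β . c γ] (dot before a terminal).

Augment with E' → E and build the canonical LR(0) collection (I0 = CLOSURE({[E' → . E]}), then GOTO on every symbol after a dot until no new states appear). It has 21 states:
  I0: { [E → . - ; B], [E → . ;], [E → . id id B], [E' → . E] }  — shift
  I1: { [E → - . ; B] }  — shift
  I2: { [E → ; .] }  — reduce
  I3: { [E' → E .] }  — accept
  I4: { [E → id . id B] }  — shift
  I5: { [B → . - E], [B → . E B], [B → . id E id], [E → . - ; B], [E → . ;], [E → . id id B], [E → id id . B] }  — shift
  I6: { [B → - . E], [E → - . ; B], [E → . - ; B], [E → . ;], [E → . id id B] }  — shift
  I7: { [E → id id B .] }  — reduce
  I8: { [B → . - E], [B → . E B], [B → . id E id], [B → E . B], [E → . - ; B], [E → . ;], [E → . id id B] }  — shift
  I9: { [B → id . E id], [E → . - ; B], [E → . ;], [E → . id id B], [E → id . id B] }  — shift
  I10: { [B → id E . id] }  — shift
  I11: { [B → . - E], [B → . E B], [B → . id E id], [E → . - ; B], [E → . ;], [E → . id id B], [E → id . id B], [E → id id . B] }  — shift
  I12: { [B → . - E], [B → . E B], [B → . id E id], [B → id . E id], [E → . - ; B], [E → . ;], [E → . id id B], [E → id . id B], [E → id id . B] }  — shift
  I13: { [B → . - E], [B → . E B], [B → . id E id], [B → E . B], [B → id E . id], [E → . - ; B], [E → . ;], [E → . id id B] }  — shift
  I14: { [B → E B .] }  — reduce
  I15: { [B → id . E id], [B → id E id .], [E → . - ; B], [E → . ;], [E → . id id B], [E → id . id B] }  — shift, reduce
  I16: { [B → id E id .] }  — reduce
  I17: { [B → . - E], [B → . E B], [B → . id E id], [E → - ; . B], [E → . - ; B], [E → . ;], [E → . id id B], [E → ; .] }  — shift, reduce
  I18: { [B → - E .] }  — reduce
  I19: { [E → - ; B .] }  — reduce
  I20: { [B → . - E], [B → . E B], [B → . id E id], [E → - ; . B], [E → . - ; B], [E → . ;], [E → . id id B] }  — shift

I15 contains reduce item [B → id E id .] and shift items [E → . - ; B], [E → . ;], [E → . id id B], [E → id . id B] — shift-reduce conflict.
I17 contains reduce item [E → ; .] and shift items [B → . - E], [B → . id E id], [E → . - ; B], [E → . ;], [E → . id id B] — shift-reduce conflict.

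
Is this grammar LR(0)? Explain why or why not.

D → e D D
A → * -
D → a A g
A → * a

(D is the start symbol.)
Yes, the grammar is LR(0)

Augment with D' → D and build the canonical LR(0) collection (I0 = CLOSURE({[D' → . D]}), then GOTO on every symbol after a dot until no new states appear). It has 11 states:
  I0: { [D → . a A g], [D → . e D D], [D' → . D] }  — shift
  I1: { [D' → D .] }  — accept
  I2: { [A → . * -], [A → . * a], [D → a . A g] }  — shift
  I3: { [D → . a A g], [D → . e D D], [D → e . D D] }  — shift
  I4: { [D → . a A g], [D → . e D D], [D → e D . D] }  — shift
  I5: { [D → e D D .] }  — reduce
  I6: { [A → * . -], [A → * . a] }  — shift
  I7: { [D → a A . g] }  — shift
  I8: { [D → a A g .] }  — reduce
  I9: { [A → * - .] }  — reduce
  I10: { [A → * a .] }  — reduce

Every state is either a pure shift/goto state or contains exactly one complete item and nothing to shift — no conflicts. The grammar is LR(0).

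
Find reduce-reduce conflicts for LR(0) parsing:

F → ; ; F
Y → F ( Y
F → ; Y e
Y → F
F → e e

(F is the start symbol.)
Yes — I11: [F → ; ; F .] vs [Y → F .]

A reduce-reduce conflict occurs when an LR(0) state has two complete items [A → α .] and [B → β .] — both call for a reduction, and with no lookahead the parser cannot choose between them.

Augment with F' → F and build the canonical LR(0) collection (I0 = CLOSURE({[F' → . F]}), then GOTO on every symbol after a dot until no new states appear). It has 12 states:
  I0: { [F → . ; ; F], [F → . ; Y e], [F → . e e], [F' → . F] }  — shift
  I1: { [F → . ; ; F], [F → . ; Y e], [F → . e e], [F → ; . ; F], [F → ; . Y e], [Y → . F ( Y], [Y → . F] }  — shift
  I2: { [F' → F .] }  — accept
  I3: { [F → e . e] }  — shift
  I4: { [F → e e .] }  — reduce
  I5: { [F → . ; ; F], [F → . ; Y e], [F → . e e], [F → ; . ; F], [F → ; . Y e], [F → ; ; . F], [Y → . F ( Y], [Y → . F] }  — shift
  I6: { [Y → F . ( Y], [Y → F .] }  — shift, reduce
  I7: { [F → ; Y . e] }  — shift
  I8: { [F → ; Y e .] }  — reduce
  I9: { [F → . ; ; F], [F → . ; Y e], [F → . e e], [Y → . F ( Y], [Y → . F], [Y → F ( . Y] }  — shift
  I10: { [Y → F ( Y .] }  — reduce
  I11: { [F → ; ; F .], [Y → F . ( Y], [Y → F .] }  — shift, 2 reduces

I11 contains complete items [F → ; ; F .], [Y → F .] — reduce-reduce conflict.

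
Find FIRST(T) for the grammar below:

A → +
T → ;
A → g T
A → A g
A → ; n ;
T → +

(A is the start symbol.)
To compute FIRST(T), examine every production with T on the left-hand side, reading each right-hand side left to right until a non-nullable symbol is reached.

From T → ;:
  - ';' is a terminal: add ';' and stop
From T → +:
  - '+' is a terminal: add '+' and stop

Collecting: FIRST(T) = { '+', ';' }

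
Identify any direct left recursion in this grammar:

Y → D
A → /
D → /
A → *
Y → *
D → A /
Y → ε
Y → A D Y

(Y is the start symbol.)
No direct left recursion

Direct left recursion occurs when N → N α for some non-terminal N (the right-hand side begins with the left-hand side itself).

Y → D: starts with D
A → /: starts with '/'
D → /: starts with '/'
A → *: starts with '*'
Y → *: starts with '*'
D → A /: starts with A
Y → ε: starts with ε
Y → A D Y: starts with A

No direct left recursion found.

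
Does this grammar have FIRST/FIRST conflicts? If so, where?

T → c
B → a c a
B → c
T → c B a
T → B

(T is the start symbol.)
FIRST sets of the non-terminals at (or reachable through a nullable prefix from) the front of some alternative:
  FIRST(B) = { 'a', 'c' }

Productions for T:
  T → c: FIRST = { 'c' }
  T → c B a: FIRST = { 'c' }
  T → B: FIRST = { 'a', 'c' }
Productions for B:
  B → a c a: FIRST = { 'a' }
  B → c: FIRST = { 'c' }

Conflict for T: T → c and T → c B a
  Overlap: { 'c' }
Conflict for T: T → c and T → B
  Overlap: { 'c' }
Conflict for T: T → c B a and T → B
  Overlap: { 'c' }

Answer: Yes. T → c / T → c B a on { 'c' }; T → c / T → B on { 'c' }; T → c B a / T → B on { 'c' }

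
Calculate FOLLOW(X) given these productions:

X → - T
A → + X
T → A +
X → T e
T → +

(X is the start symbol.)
X is the start symbol, so $ ∈ FOLLOW(X).
In A → + X: X is at the end, add FOLLOW(A)

The FOLLOW sets referred to above (computed the same way, to a fixed point):
  FOLLOW(A) = { '+' }

Taking the union: FOLLOW(X) = { $, '+' }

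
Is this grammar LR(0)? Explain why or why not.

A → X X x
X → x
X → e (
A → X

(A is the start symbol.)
No. Shift-reduce conflict between [A → X .] and [X → . e (]

Augment with A' → A and build the canonical LR(0) collection (I0 = CLOSURE({[A' → . A]}), then GOTO on every symbol after a dot until no new states appear). It has 8 states:
  I0: { [A → . X X x], [A → . X], [A' → . A], [X → . e (], [X → . x] }  — shift
  I1: { [A' → A .] }  — accept
  I2: { [A → X . X x], [A → X .], [X → . e (], [X → . x] }  — shift, reduce
  I3: { [X → e . (] }  — shift
  I4: { [X → x .] }  — reduce
  I5: { [X → e ( .] }  — reduce
  I6: { [A → X X . x] }  — shift
  I7: { [A → X X x .] }  — reduce

Conflict in state I2:
  Shift-reduce conflict between [A → X .] and [X → . e (]
So the grammar is NOT LR(0).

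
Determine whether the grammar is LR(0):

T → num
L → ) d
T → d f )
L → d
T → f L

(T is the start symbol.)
Yes, the grammar is LR(0)

A grammar is LR(0) if no state in the canonical LR(0) collection has:
  - both a shift item (dot before a terminal) and a complete item (shift-reduce conflict), or
  - two or more complete items (reduce-reduce conflict; the accept item [T' → T .] counts as a complete item here).

Augment with T' → T and build the canonical LR(0) collection (I0 = CLOSURE({[T' → . T]}), then GOTO on every symbol after a dot until no new states appear). It has 11 states:
  I0: { [T → . d f )], [T → . f L], [T → . num], [T' → . T] }  — shift
  I1: { [T' → T .] }  — accept
  I2: { [T → d . f )] }  — shift
  I3: { [L → . ) d], [L → . d], [T → f . L] }  — shift
  I4: { [T → num .] }  — reduce
  I5: { [L → ) . d] }  — shift
  I6: { [T → f L .] }  — reduce
  I7: { [L → d .] }  — reduce
  I8: { [L → ) d .] }  — reduce
  I9: { [T → d f . )] }  — shift
  I10: { [T → d f ) .] }  — reduce

Every state is either a pure shift/goto state or contains exactly one complete item and nothing to shift — no conflicts. The grammar is LR(0).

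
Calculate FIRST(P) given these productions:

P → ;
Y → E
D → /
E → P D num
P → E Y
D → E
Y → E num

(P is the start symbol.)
{ ';' }

To compute FIRST(P), examine every production with P on the left-hand side, reading each right-hand side left to right until a non-nullable symbol is reached.

FIRST sets of the other non-terminals involved (by the same procedure, iterated to a fixed point):
  FIRST(E) = { ';' }

From P → ;:
  - ';' is a terminal: add ';' and stop
From P → E Y:
  - E is a non-terminal: add FIRST(E) \ {ε} = { ';' }
    E is not nullable, so stop

Collecting: FIRST(P) = { ';' }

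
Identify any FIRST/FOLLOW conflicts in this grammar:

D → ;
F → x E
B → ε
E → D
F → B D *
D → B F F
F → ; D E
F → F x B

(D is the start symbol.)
Nullable non-terminals: B.
B has a nullable alternative but only one production, so nothing to check.

D, E, F have no nullable alternative, so no FIRST/FOLLOW check is needed there.

No FIRST/FOLLOW conflicts found.

Answer: No FIRST/FOLLOW conflicts.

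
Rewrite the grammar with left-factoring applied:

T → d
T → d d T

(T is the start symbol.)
T → d T'
T' → ε
T' → d T

Left-factoring transforms A → αβ₁ | αβ₂ into A → αA' and A' → β₁ | β₂
(α is the longest common prefix among the alternatives). Repeat until
no nonterminal has two alternatives with a common prefix.

Round 1: T has alternatives sharing prefix 'd'. Introduce T': T → d T'
  Add: T' → ε
  Add: T' → d T

No remaining common prefixes — done.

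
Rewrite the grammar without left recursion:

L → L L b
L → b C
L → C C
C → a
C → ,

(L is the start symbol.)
L is directly left-recursive. The standard transformation for
  A → A α₁ | ... | A α_m | β₁ | ... | β_n
is
  A  → β₁ A' | ... | β_n A'
  A' → α₁ A' | ... | α_m A' | ε

L → b C becomes L → b C L'
L → C C becomes L → C C L'
L → L L b becomes L' → L b L'
Add L' → ε

Productions for other non-terminals are unchanged:
  C → a
  C → ,

Resulting grammar:
L → b C L'
L → C C L'
L' → L b L'
L' → ε
C → a
C → ,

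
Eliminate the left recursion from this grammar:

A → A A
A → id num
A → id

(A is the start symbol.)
A → id num A'
A → id A'
A' → A A'
A' → ε

A is directly left-recursive. The standard transformation for
  A → A α₁ | ... | A α_m | β₁ | ... | β_n
is
  A  → β₁ A' | ... | β_n A'
  A' → α₁ A' | ... | α_m A' | ε

A → id num becomes A → id num A'
A → id becomes A → id A'
A → A A becomes A' → A A'
Add A' → ε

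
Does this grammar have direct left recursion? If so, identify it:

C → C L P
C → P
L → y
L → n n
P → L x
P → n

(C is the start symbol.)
Yes, C is left-recursive

C → C L P: LEFT RECURSIVE (starts with C)
C → P: starts with P
L → y: starts with y
L → n n: starts with n
P → L x: starts with L
P → n: starts with n

The grammar has direct left recursion on: C.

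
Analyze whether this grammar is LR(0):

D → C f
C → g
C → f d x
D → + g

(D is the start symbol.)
Yes, the grammar is LR(0)

Augment with D' → D and build the canonical LR(0) collection (I0 = CLOSURE({[D' → . D]}), then GOTO on every symbol after a dot until no new states appear). It has 10 states:
  I0: { [C → . f d x], [C → . g], [D → . + g], [D → . C f], [D' → . D] }  — shift
  I1: { [D → + . g] }  — shift
  I2: { [D → C . f] }  — shift
  I3: { [D' → D .] }  — accept
  I4: { [C → f . d x] }  — shift
  I5: { [C → g .] }  — reduce
  I6: { [C → f d . x] }  — shift
  I7: { [C → f d x .] }  — reduce
  I8: { [D → C f .] }  — reduce
  I9: { [D → + g .] }  — reduce

Every state is either a pure shift/goto state or contains exactly one complete item and nothing to shift — no conflicts. The grammar is LR(0).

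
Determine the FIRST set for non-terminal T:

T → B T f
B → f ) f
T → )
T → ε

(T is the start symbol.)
FIRST sets of the other non-terminals involved (by the same procedure, iterated to a fixed point):
  FIRST(B) = { 'f' }

From T → B T f:
  - B is a non-terminal: add FIRST(B) \ {ε} = { 'f' }
    B is not nullable, so stop
From T → ):
  - ')' is a terminal: add ')' and stop
From T → ε:
  - ε-production, so ε ∈ FIRST(T)

Collecting: FIRST(T) = { ')', 'f', ε }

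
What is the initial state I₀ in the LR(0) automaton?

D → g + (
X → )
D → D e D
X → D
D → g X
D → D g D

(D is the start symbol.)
{ [D → . D e D], [D → . D g D], [D → . g + (], [D → . g X], [D' → . D] }

First, augment the grammar with D' → D
I₀ = CLOSURE({ [D' → . D] }):
  [D' → . D] has the dot before D: add [D → . g + (], [D → . D e D], [D → . g X], [D → . D g D]
No further items can be added.

I₀ = { [D → . D e D], [D → . D g D], [D → . g + (], [D → . g X], [D' → . D] }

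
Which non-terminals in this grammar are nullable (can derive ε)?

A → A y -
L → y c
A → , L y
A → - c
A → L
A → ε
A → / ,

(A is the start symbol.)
{ 'A' }

ε-productions: A → ε
So A is immediately nullable.
No further non-terminal can be added: every production for the remaining non-terminals contains a terminal or a non-nullable non-terminal.
Nullable = { 'A' }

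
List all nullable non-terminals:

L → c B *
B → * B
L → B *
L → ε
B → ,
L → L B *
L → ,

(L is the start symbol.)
A non-terminal is nullable if it can derive ε (the empty string): either it has an ε-production, or it has a production whose right-hand side consists entirely of nullable non-terminals.

ε-productions: L → ε
So L is immediately nullable.
No further non-terminal can be added: every production for the remaining non-terminals contains a terminal or a non-nullable non-terminal.
Nullable = { 'L' }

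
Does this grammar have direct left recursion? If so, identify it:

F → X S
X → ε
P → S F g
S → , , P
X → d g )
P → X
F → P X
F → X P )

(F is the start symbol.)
F → X S: starts with X
X → ε: starts with ε
P → S F g: starts with S
S → , , P: starts with ','
X → d g ): starts with d
P → X: starts with X
F → P X: starts with P
F → X P ): starts with X

No direct left recursion found.

Answer: No direct left recursion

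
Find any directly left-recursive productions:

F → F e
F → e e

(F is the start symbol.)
Direct left recursion occurs when N → N α for some non-terminal N (the right-hand side begins with the left-hand side itself).

F → F e: LEFT RECURSIVE (starts with F)
F → e e: starts with e

The grammar has direct left recursion on: F.

Answer: Yes, F is left-recursive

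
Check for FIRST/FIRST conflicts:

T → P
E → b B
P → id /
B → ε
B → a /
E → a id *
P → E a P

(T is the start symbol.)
No FIRST/FIRST conflicts.

A FIRST/FIRST conflict occurs when two productions N → α and N → β for the same non-terminal have FIRST(α) ∩ FIRST(β) ≠ ∅ (with ε ∈ FIRST of a nullable right-hand side, so two nullable alternatives also conflict).

FIRST sets of the non-terminals at (or reachable through a nullable prefix from) the front of some alternative:
  FIRST(E) = { 'a', 'b' }

Productions for E:
  E → b B: FIRST = { 'b' }
  E → a id *: FIRST = { 'a' }
Productions for P:
  P → id /: FIRST = { 'id' }
  P → E a P: FIRST = { 'a', 'b' }
Productions for B:
  B → ε: FIRST = { ε }
  B → a /: FIRST = { 'a' }
T has only one production, so no FIRST/FIRST conflict is possible there.

All alternatives of each non-terminal have pairwise disjoint FIRST sets.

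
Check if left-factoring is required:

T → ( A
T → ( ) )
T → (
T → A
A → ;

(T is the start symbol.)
Yes, T has productions with common prefix '('

Left-factoring is needed when two productions for the same non-terminal
share a common prefix on the right-hand side.

Productions for T:
  T → ( A
  T → ( ) )
  T → (
  T → A

Found common prefix '(' in productions for T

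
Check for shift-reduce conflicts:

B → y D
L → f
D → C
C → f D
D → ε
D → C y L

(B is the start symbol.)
Augment with B' → B and build the canonical LR(0) collection (I0 = CLOSURE({[B' → . B]}), then GOTO on every symbol after a dot until no new states appear). It has 10 states:
  I0: { [B → . y D], [B' → . B] }  — shift
  I1: { [B' → B .] }  — accept
  I2: { [B → y . D], [C → . f D], [D → . C y L], [D → . C], [D → .] }  — shift, reduce
  I3: { [D → C . y L], [D → C .] }  — shift, reduce
  I4: { [B → y D .] }  — reduce
  I5: { [C → . f D], [C → f . D], [D → . C y L], [D → . C], [D → .] }  — shift, reduce
  I6: { [C → f D .] }  — reduce
  I7: { [D → C y . L], [L → . f] }  — shift
  I8: { [D → C y L .] }  — reduce
  I9: { [L → f .] }  — reduce

I2 contains reduce item [D → .] and shift item [C → . f D] — shift-reduce conflict.
I3 contains reduce item [D → C .] and shift item [D → C . y L] — shift-reduce conflict.
I5 contains reduce item [D → .] and shift item [C → . f D] — shift-reduce conflict.

Answer: Yes — I2: [D → .] vs [C → . f D]; I3: [D → C .] vs [D → C . y L]; I5: [D → .] vs [C → . f D]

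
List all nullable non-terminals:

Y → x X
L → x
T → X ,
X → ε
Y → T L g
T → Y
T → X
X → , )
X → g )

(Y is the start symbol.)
{ 'T', 'X' }

ε-productions: X → ε
So X is immediately nullable.
T → X: every symbol on the right is nullable, so T is nullable too.
No further non-terminal can be added: every production for the remaining non-terminals contains a terminal or a non-nullable non-terminal.
Nullable = { 'T', 'X' }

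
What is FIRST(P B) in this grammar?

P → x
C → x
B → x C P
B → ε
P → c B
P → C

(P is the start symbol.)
FIRST sets of the non-terminals involved (from the grammar, by fixed-point iteration):
  FIRST(P) = { 'c', 'x' }

To compute FIRST(P B), process the symbols left to right:
Symbol P is a non-terminal. Add FIRST(P) \ {ε} = { 'c', 'x' }
P is not nullable (ε ∉ FIRST(P)), so stop here.
FIRST(P B) = { 'c', 'x' }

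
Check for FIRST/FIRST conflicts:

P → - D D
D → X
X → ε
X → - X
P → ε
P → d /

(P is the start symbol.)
No FIRST/FIRST conflicts.

A FIRST/FIRST conflict occurs when two productions N → α and N → β for the same non-terminal have FIRST(α) ∩ FIRST(β) ≠ ∅ (with ε ∈ FIRST of a nullable right-hand side, so two nullable alternatives also conflict).

Productions for P:
  P → - D D: FIRST = { '-' }
  P → ε: FIRST = { ε }
  P → d /: FIRST = { 'd' }
Productions for X:
  X → ε: FIRST = { ε }
  X → - X: FIRST = { '-' }
D has only one production, so no FIRST/FIRST conflict is possible there.

All alternatives of each non-terminal have pairwise disjoint FIRST sets.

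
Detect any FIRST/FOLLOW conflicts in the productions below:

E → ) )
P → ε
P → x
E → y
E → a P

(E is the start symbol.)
A FIRST/FOLLOW conflict occurs when a non-terminal N has a nullable alternative N → β (β ⇒* ε) and another alternative N → α with FIRST(α) ∩ FOLLOW(N) ≠ ∅: on such a lookahead the parser cannot decide between expanding α and letting N vanish via β.

Nullable non-terminals: P.

P: nullable alternative(s) P → ε; FOLLOW(P) = { $ }
  P → ε: FIRST \ {ε} = { } — this is the only nullable alternative, skip
  P → x: FIRST \ {ε} = { 'x' } — disjoint from FOLLOW(P)

E has no nullable alternative, so no FIRST/FOLLOW check is needed there.

No FIRST/FOLLOW conflicts found.

Answer: No FIRST/FOLLOW conflicts.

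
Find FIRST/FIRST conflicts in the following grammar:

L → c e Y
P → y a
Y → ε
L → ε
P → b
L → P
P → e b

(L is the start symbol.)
A FIRST/FIRST conflict occurs when two productions N → α and N → β for the same non-terminal have FIRST(α) ∩ FIRST(β) ≠ ∅ (with ε ∈ FIRST of a nullable right-hand side, so two nullable alternatives also conflict).

FIRST sets of the non-terminals at (or reachable through a nullable prefix from) the front of some alternative:
  FIRST(P) = { 'b', 'e', 'y' }

Productions for L:
  L → c e Y: FIRST = { 'c' }
  L → ε: FIRST = { ε }
  L → P: FIRST = { 'b', 'e', 'y' }
Productions for P:
  P → y a: FIRST = { 'y' }
  P → b: FIRST = { 'b' }
  P → e b: FIRST = { 'e' }
Y has only one production, so no FIRST/FIRST conflict is possible there.

All alternatives of each non-terminal have pairwise disjoint FIRST sets.

Answer: No FIRST/FIRST conflicts.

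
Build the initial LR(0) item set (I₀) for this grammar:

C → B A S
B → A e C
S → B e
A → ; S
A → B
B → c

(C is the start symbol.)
First, augment the grammar with C' → C
I₀ = CLOSURE({ [C' → . C] }):
  [C' → . C] has the dot before C: add [C → . B A S]
  [C → . B A S] has the dot before B: add [B → . A e C], [B → . c]
  [B → . A e C] has the dot before A: add [A → . ; S], [A → . B]
No further items can be added.

I₀ = { [A → . ; S], [A → . B], [B → . A e C], [B → . c], [C → . B A S], [C' → . C] }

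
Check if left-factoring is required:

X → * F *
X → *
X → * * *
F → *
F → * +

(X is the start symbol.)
Yes, X has productions with common prefix '*'; F has productions with common prefix '*'

Left-factoring is needed when two productions for the same non-terminal
share a common prefix on the right-hand side.

Productions for X:
  X → * F *
  X → *
  X → * * *
Productions for F:
  F → *
  F → * +

Found common prefix '*' in productions for X
Found common prefix '*' in productions for F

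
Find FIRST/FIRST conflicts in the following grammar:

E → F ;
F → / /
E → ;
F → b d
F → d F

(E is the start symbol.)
A FIRST/FIRST conflict occurs when two productions N → α and N → β for the same non-terminal have FIRST(α) ∩ FIRST(β) ≠ ∅ (with ε ∈ FIRST of a nullable right-hand side, so two nullable alternatives also conflict).

FIRST sets of the non-terminals at (or reachable through a nullable prefix from) the front of some alternative:
  FIRST(F) = { '/', 'b', 'd' }

Productions for E:
  E → F ;: FIRST = { '/', 'b', 'd' }
  E → ;: FIRST = { ';' }
Productions for F:
  F → / /: FIRST = { '/' }
  F → b d: FIRST = { 'b' }
  F → d F: FIRST = { 'd' }

All alternatives of each non-terminal have pairwise disjoint FIRST sets.

Answer: No FIRST/FIRST conflicts.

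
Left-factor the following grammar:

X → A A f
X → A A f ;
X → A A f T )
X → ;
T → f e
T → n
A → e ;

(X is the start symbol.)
X → A A f X'
X' → ε
X' → ;
X' → T )
X → ;
T → f e
T → n
A → e ;

Left-factoring transforms A → αβ₁ | αβ₂ into A → αA' and A' → β₁ | β₂
(α is the longest common prefix among the alternatives). Repeat until
no nonterminal has two alternatives with a common prefix.

Round 1: X has alternatives sharing prefix 'A A f'. Introduce X': X → A A f X'
  Add: X' → ε
  Add: X' → ;
  Add: X' → T )

No remaining common prefixes — done.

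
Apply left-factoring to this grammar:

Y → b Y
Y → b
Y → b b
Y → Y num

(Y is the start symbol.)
Left-factoring transforms A → αβ₁ | αβ₂ into A → αA' and A' → β₁ | β₂
(α is the longest common prefix among the alternatives). Repeat until
no nonterminal has two alternatives with a common prefix.

Round 1: Y has alternatives sharing prefix 'b'. Introduce Y': Y → b Y'
  Add: Y' → Y
  Add: Y' → ε
  Add: Y' → b

No remaining common prefixes — done.

Resulting grammar:
Y → b Y'
Y' → Y
Y' → ε
Y' → b
Y → Y num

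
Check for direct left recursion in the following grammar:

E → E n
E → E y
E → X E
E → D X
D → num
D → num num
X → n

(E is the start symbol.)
Yes, E is left-recursive

E → E n: LEFT RECURSIVE (starts with E)
E → E y: LEFT RECURSIVE (starts with E)
E → X E: starts with X
E → D X: starts with D
D → num: starts with num
D → num num: starts with num
X → n: starts with n

The grammar has direct left recursion on: E.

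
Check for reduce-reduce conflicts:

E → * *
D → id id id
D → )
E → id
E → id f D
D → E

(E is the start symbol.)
A reduce-reduce conflict occurs when an LR(0) state has two complete items [A → α .] and [B → β .] — both call for a reduction, and with no lookahead the parser cannot choose between them.

Augment with E' → E and build the canonical LR(0) collection (I0 = CLOSURE({[E' → . E]}), then GOTO on every symbol after a dot until no new states appear). It has 12 states:
  I0: { [E → . * *], [E → . id f D], [E → . id], [E' → . E] }  — shift
  I1: { [E → * . *] }  — shift
  I2: { [E' → E .] }  — accept
  I3: { [E → id . f D], [E → id .] }  — shift, reduce
  I4: { [D → . )], [D → . E], [D → . id id id], [E → . * *], [E → . id f D], [E → . id], [E → id f . D] }  — shift
  I5: { [D → ) .] }  — reduce
  I6: { [E → id f D .] }  — reduce
  I7: { [D → E .] }  — reduce
  I8: { [D → id . id id], [E → id . f D], [E → id .] }  — shift, reduce
  I9: { [D → id id . id] }  — shift
  I10: { [D → id id id .] }  — reduce
  I11: { [E → * * .] }  — reduce

No state contains more than one complete item.

Answer: No reduce-reduce conflicts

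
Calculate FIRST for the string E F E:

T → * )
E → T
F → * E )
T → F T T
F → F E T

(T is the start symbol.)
{ '*' }

FIRST sets of the non-terminals involved (from the grammar, by fixed-point iteration):
  FIRST(E) = { '*' }

To compute FIRST(E F E), process the symbols left to right:
Symbol E is a non-terminal. Add FIRST(E) \ {ε} = { '*' }
E is not nullable (ε ∉ FIRST(E)), so stop here.
FIRST(E F E) = { '*' }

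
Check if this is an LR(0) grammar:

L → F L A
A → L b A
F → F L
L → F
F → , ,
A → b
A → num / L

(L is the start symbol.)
Augment with L' → L and build the canonical LR(0) collection (I0 = CLOSURE({[L' → . L]}), then GOTO on every symbol after a dot until no new states appear). It has 14 states:
  I0: { [F → . , ,], [F → . F L], [L → . F L A], [L → . F], [L' → . L] }  — shift
  I1: { [F → , . ,] }  — shift
  I2: { [F → . , ,], [F → . F L], [F → F . L], [L → . F L A], [L → . F], [L → F . L A], [L → F .] }  — shift, reduce
  I3: { [L' → L .] }  — accept
  I4: { [A → . L b A], [A → . b], [A → . num / L], [F → . , ,], [F → . F L], [F → F L .], [L → . F L A], [L → . F], [L → F L . A] }  — shift, reduce
  I5: { [L → F L A .] }  — reduce
  I6: { [A → L . b A] }  — shift
  I7: { [A → b .] }  — reduce
  I8: { [A → num . / L] }  — shift
  I9: { [A → num / . L], [F → . , ,], [F → . F L], [L → . F L A], [L → . F] }  — shift
  I10: { [A → num / L .] }  — reduce
  I11: { [A → . L b A], [A → . b], [A → . num / L], [A → L b . A], [F → . , ,], [F → . F L], [L → . F L A], [L → . F] }  — shift
  I12: { [A → L b A .] }  — reduce
  I13: { [F → , , .] }  — reduce

Conflict in state I2:
  Shift-reduce conflict between [L → F .] and [F → . , ,]
So the grammar is NOT LR(0).

Answer: No. Shift-reduce conflict between [L → F .] and [F → . , ,]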